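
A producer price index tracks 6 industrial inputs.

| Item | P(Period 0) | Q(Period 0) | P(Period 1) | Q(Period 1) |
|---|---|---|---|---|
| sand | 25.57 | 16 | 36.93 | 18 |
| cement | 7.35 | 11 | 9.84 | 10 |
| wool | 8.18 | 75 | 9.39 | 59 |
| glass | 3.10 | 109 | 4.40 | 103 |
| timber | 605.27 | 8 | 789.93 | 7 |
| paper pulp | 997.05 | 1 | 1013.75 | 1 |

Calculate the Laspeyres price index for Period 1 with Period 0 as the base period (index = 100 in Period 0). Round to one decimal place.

126.6

Laspeyres price index uses base-period quantities as weights.
ΣP(Period 1)·Q(Period 0) = 36.93×16 + 9.84×11 + 9.39×75 + 4.40×109 + 789.93×8 + 1013.75×1 = 590.88 + 108.24 + 704.25 + 479.6 + 6319.44 + 1013.75 = 9216.16
ΣP(Period 0)·Q(Period 0) = 25.57×16 + 7.35×11 + 8.18×75 + 3.10×109 + 605.27×8 + 997.05×1 = 409.12 + 80.85 + 613.5 + 337.9 + 4842.16 + 997.05 = 7280.58
Index = 9216.16 / 7280.58 × 100 = 126.5855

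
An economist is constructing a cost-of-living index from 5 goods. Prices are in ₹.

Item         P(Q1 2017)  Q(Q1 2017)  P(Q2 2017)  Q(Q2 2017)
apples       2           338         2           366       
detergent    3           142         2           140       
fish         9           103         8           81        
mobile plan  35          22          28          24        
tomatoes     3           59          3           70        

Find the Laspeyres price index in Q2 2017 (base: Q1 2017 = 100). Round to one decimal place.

86.6

Laspeyres price index uses base-period quantities as weights.
ΣP(Q2 2017)·Q(Q1 2017) = 2×338 + 2×142 + 8×103 + 28×22 + 3×59 = 676 + 284 + 824 + 616 + 177 = 2577
ΣP(Q1 2017)·Q(Q1 2017) = 2×338 + 3×142 + 9×103 + 35×22 + 3×59 = 676 + 426 + 927 + 770 + 177 = 2976
Index = 2577 / 2976 × 100 = 86.5927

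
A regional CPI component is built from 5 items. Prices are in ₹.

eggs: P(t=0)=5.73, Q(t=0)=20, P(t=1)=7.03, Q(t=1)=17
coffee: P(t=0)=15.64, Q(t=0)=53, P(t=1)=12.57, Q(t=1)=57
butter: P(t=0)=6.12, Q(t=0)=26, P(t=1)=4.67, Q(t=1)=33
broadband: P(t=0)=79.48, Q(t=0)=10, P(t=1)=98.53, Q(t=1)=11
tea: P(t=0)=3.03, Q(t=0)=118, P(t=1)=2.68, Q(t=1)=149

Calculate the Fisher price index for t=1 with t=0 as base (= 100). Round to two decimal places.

Laspeyres component (base-period weights):
ΣP(t=1)Q(t=0) = 7.03×20 + 12.57×53 + 4.67×26 + 98.53×10 + 2.68×118 = 140.6 + 666.21 + 121.42 + 985.3 + 316.24 = 2229.77
ΣP(t=0)Q(t=0) = 5.73×20 + 15.64×53 + 6.12×26 + 79.48×10 + 3.03×118 = 114.6 + 828.92 + 159.12 + 794.8 + 357.54 = 2254.98
L = 2229.77 / 2254.98 × 100 = 98.8820
Paasche component (current-period weights):
ΣP(t=1)Q(t=1) = 7.03×17 + 12.57×57 + 4.67×33 + 98.53×11 + 2.68×149 = 119.51 + 716.49 + 154.11 + 1083.83 + 399.32 = 2473.26
ΣP(t=0)Q(t=1) = 5.73×17 + 15.64×57 + 6.12×33 + 79.48×11 + 3.03×149 = 97.41 + 891.48 + 201.96 + 874.28 + 451.47 = 2516.6
P = 2473.26 / 2516.6 × 100 = 98.2778
Fisher = √(L × P) = √(98.8820 × 98.2778) = 98.5795

98.58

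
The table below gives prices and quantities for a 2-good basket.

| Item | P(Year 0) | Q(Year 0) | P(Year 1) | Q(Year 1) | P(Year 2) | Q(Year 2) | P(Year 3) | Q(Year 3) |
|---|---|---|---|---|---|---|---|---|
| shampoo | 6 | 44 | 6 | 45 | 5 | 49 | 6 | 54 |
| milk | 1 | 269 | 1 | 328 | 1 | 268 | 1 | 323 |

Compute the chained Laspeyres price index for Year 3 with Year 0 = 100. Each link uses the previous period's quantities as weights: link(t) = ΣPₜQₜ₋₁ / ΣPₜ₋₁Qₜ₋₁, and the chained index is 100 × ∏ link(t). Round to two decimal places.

Link Year 0→Year 1:
ΣP(Year 1)Q(Year 0) = 6×44 + 1×269 = 264 + 269 = 533
ΣP(Year 0)Q(Year 0) = 6×44 + 1×269 = 264 + 269 = 533
link = 533/533 = 1.000000
Link Year 1→Year 2:
ΣP(Year 2)Q(Year 1) = 5×45 + 1×328 = 225 + 328 = 553
ΣP(Year 1)Q(Year 1) = 6×45 + 1×328 = 270 + 328 = 598
link = 553/598 = 0.924749
Link Year 2→Year 3:
ΣP(Year 3)Q(Year 2) = 6×49 + 1×268 = 294 + 268 = 562
ΣP(Year 2)Q(Year 2) = 5×49 + 1×268 = 245 + 268 = 513
link = 562/513 = 1.095517
Chained index = 100 × 1.000000 × 0.924749 × 1.095517 = 101.3078

101.31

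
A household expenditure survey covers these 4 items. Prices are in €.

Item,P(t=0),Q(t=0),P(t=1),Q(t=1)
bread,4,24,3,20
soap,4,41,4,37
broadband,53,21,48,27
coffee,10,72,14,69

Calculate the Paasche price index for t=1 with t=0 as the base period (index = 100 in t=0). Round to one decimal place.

Paasche price index uses current-period quantities as weights.
ΣP(t=1)·Q(t=1) = 3×20 + 4×37 + 48×27 + 14×69 = 60 + 148 + 1296 + 966 = 2470
ΣP(t=0)·Q(t=1) = 4×20 + 4×37 + 53×27 + 10×69 = 80 + 148 + 1431 + 690 = 2349
Index = 2470 / 2349 × 100 = 105.1511

105.2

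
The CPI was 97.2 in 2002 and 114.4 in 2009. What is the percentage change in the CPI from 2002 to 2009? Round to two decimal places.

Change = (114.4 − 97.2) / 97.2 × 100
       = 17.2 / 97.2 × 100 = 17.6955%

17.70%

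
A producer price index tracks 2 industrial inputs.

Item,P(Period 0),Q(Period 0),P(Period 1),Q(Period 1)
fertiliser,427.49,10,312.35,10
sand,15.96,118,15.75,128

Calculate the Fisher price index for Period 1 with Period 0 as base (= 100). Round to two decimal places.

Laspeyres component (base-period weights):
ΣP(Period 1)Q(Period 0) = 312.35×10 + 15.75×118 = 3123.5 + 1858.5 = 4982
ΣP(Period 0)Q(Period 0) = 427.49×10 + 15.96×118 = 4274.9 + 1883.28 = 6158.18
L = 4982 / 6158.18 × 100 = 80.9005
Paasche component (current-period weights):
ΣP(Period 1)Q(Period 1) = 312.35×10 + 15.75×128 = 3123.5 + 2016 = 5139.5
ΣP(Period 0)Q(Period 1) = 427.49×10 + 15.96×128 = 4274.9 + 2042.88 = 6317.78
P = 5139.5 / 6317.78 × 100 = 81.3498
Fisher = √(L × P) = √(80.9005 × 81.3498) = 81.1248

81.12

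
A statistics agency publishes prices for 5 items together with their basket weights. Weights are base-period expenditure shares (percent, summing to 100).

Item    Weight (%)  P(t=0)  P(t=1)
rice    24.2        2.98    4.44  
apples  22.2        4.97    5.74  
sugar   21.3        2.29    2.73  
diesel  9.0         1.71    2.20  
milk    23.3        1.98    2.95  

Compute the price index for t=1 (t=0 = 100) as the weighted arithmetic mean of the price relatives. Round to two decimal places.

rice: 24.2 × (4.44/2.98) = 24.2 × 1.489933 = 36.0564
apples: 22.2 × (5.74/4.97) = 22.2 × 1.154930 = 25.6394
sugar: 21.3 × (2.73/2.29) = 21.3 × 1.192140 = 25.3926
diesel: 9.0 × (2.20/1.71) = 9.0 × 1.286550 = 11.5789
milk: 23.3 × (2.95/1.98) = 23.3 × 1.489899 = 34.7146
Index = Σ wᵢ·(p₁ᵢ/p₀ᵢ) = 36.0564 + 25.6394 + 25.3926 + 11.5789 + 34.7146 = 133.3820

133.38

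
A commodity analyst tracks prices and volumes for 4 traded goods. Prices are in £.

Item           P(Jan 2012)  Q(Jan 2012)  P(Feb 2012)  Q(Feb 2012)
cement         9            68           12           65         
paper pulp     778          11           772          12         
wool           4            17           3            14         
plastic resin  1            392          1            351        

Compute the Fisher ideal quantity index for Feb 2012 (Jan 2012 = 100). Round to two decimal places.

107.14

Laspeyres component (base-period weights):
ΣP(Jan 2012)Q(Feb 2012) = 9×65 + 778×12 + 4×14 + 1×351 = 585 + 9336 + 56 + 351 = 10328
ΣP(Jan 2012)Q(Jan 2012) = 9×68 + 778×11 + 4×17 + 1×392 = 612 + 8558 + 68 + 392 = 9630
L = 10328 / 9630 × 100 = 107.2482
Paasche component (current-period weights):
ΣP(Feb 2012)Q(Feb 2012) = 12×65 + 772×12 + 3×14 + 1×351 = 780 + 9264 + 42 + 351 = 10437
ΣP(Feb 2012)Q(Jan 2012) = 12×68 + 772×11 + 3×17 + 1×392 = 816 + 8492 + 51 + 392 = 9751
P = 10437 / 9751 × 100 = 107.0352
Fisher = √(L × P) = √(107.2482 × 107.0352) = 107.1416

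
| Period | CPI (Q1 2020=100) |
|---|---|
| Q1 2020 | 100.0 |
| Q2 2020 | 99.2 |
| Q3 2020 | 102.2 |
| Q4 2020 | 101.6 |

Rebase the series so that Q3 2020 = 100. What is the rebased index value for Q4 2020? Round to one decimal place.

99.4

Rebased(Q4 2020) = 101.6 / 102.2 × 100 = 99.4129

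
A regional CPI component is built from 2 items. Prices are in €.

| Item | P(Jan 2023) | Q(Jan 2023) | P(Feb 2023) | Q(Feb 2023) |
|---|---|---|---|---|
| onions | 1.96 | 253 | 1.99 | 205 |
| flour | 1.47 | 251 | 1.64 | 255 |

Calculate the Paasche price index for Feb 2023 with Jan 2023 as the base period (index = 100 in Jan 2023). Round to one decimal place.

Paasche price index uses current-period quantities as weights.
ΣP(Feb 2023)·Q(Feb 2023) = 1.99×205 + 1.64×255 = 407.95 + 418.2 = 826.15
ΣP(Jan 2023)·Q(Feb 2023) = 1.96×205 + 1.47×255 = 401.8 + 374.85 = 776.65
Index = 826.15 / 776.65 × 100 = 106.3735

106.4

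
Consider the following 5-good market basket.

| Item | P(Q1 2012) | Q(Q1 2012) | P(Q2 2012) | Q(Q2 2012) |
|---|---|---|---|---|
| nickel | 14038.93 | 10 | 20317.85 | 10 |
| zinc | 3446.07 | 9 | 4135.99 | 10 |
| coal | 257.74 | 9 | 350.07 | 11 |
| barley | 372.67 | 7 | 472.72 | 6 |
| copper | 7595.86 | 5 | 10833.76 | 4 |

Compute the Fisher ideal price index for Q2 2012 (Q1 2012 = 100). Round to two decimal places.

Laspeyres component (base-period weights):
ΣP(Q2 2012)Q(Q1 2012) = 20317.85×10 + 4135.99×9 + 350.07×9 + 472.72×7 + 10833.76×5 = 203178.5 + 37223.91 + 3150.63 + 3309.04 + 54168.8 = 301030.88
ΣP(Q1 2012)Q(Q1 2012) = 14038.93×10 + 3446.07×9 + 257.74×9 + 372.67×7 + 7595.86×5 = 140389.3 + 31014.63 + 2319.66 + 2608.69 + 37979.3 = 214311.58
L = 301030.88 / 214311.58 × 100 = 140.4641
Paasche component (current-period weights):
ΣP(Q2 2012)Q(Q2 2012) = 20317.85×10 + 4135.99×10 + 350.07×11 + 472.72×6 + 10833.76×4 = 203178.5 + 41359.9 + 3850.77 + 2836.32 + 43335.04 = 294560.53
ΣP(Q1 2012)Q(Q2 2012) = 14038.93×10 + 3446.07×10 + 257.74×11 + 372.67×6 + 7595.86×4 = 140389.3 + 34460.7 + 2835.14 + 2236.02 + 30383.44 = 210304.6
P = 294560.53 / 210304.6 × 100 = 140.0638
Fisher = √(L × P) = √(140.4641 × 140.0638) = 140.2638

140.26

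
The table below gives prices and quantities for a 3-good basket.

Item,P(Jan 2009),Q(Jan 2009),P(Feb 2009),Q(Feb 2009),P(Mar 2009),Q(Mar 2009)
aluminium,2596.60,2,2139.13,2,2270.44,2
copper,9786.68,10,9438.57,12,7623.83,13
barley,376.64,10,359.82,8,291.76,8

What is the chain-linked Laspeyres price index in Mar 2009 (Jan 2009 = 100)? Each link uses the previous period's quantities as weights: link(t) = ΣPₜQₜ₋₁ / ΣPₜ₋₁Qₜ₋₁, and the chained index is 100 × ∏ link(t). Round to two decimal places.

78.19

Link Jan 2009→Feb 2009:
ΣP(Feb 2009)Q(Jan 2009) = 2139.13×2 + 9438.57×10 + 359.82×10 = 4278.26 + 94385.7 + 3598.2 = 102262.16
ΣP(Jan 2009)Q(Jan 2009) = 2596.60×2 + 9786.68×10 + 376.64×10 = 5193.2 + 97866.8 + 3766.4 = 106826.4
link = 102262.16/106826.4 = 0.957274
Link Feb 2009→Mar 2009:
ΣP(Mar 2009)Q(Feb 2009) = 2270.44×2 + 7623.83×12 + 291.76×8 = 4540.88 + 91485.96 + 2334.08 = 98360.92
ΣP(Feb 2009)Q(Feb 2009) = 2139.13×2 + 9438.57×12 + 359.82×8 = 4278.26 + 113262.84 + 2878.56 = 120419.66
link = 98360.92/120419.66 = 0.816818
Chained index = 100 × 0.957274 × 0.816818 = 78.1919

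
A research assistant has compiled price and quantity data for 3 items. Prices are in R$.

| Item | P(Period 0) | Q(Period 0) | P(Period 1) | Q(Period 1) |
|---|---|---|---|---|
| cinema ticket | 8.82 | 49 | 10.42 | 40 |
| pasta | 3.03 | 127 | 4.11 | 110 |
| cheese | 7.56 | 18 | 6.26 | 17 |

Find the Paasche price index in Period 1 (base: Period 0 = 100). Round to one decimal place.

Paasche price index uses current-period quantities as weights.
ΣP(Period 1)·Q(Period 1) = 10.42×40 + 4.11×110 + 6.26×17 = 416.8 + 452.1 + 106.42 = 975.32
ΣP(Period 0)·Q(Period 1) = 8.82×40 + 3.03×110 + 7.56×17 = 352.8 + 333.3 + 128.52 = 814.62
Index = 975.32 / 814.62 × 100 = 119.7270

119.7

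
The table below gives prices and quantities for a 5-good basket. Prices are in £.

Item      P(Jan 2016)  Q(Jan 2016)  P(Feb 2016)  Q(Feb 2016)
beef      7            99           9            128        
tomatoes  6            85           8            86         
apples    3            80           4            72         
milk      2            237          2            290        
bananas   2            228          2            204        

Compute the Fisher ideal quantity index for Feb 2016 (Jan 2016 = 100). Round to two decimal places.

Laspeyres component (base-period weights):
ΣP(Jan 2016)Q(Feb 2016) = 7×128 + 6×86 + 3×72 + 2×290 + 2×204 = 896 + 516 + 216 + 580 + 408 = 2616
ΣP(Jan 2016)Q(Jan 2016) = 7×99 + 6×85 + 3×80 + 2×237 + 2×228 = 693 + 510 + 240 + 474 + 456 = 2373
L = 2616 / 2373 × 100 = 110.2402
Paasche component (current-period weights):
ΣP(Feb 2016)Q(Feb 2016) = 9×128 + 8×86 + 4×72 + 2×290 + 2×204 = 1152 + 688 + 288 + 580 + 408 = 3116
ΣP(Feb 2016)Q(Jan 2016) = 9×99 + 8×85 + 4×80 + 2×237 + 2×228 = 891 + 680 + 320 + 474 + 456 = 2821
P = 3116 / 2821 × 100 = 110.4573
Fisher = √(L × P) = √(110.2402 × 110.4573) = 110.3487

110.35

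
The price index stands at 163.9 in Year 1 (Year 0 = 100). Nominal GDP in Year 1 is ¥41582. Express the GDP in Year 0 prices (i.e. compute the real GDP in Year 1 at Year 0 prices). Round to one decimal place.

Real = Nominal ÷ (Index/100) = 41582 ÷ (163.9/100)
     = 41582 ÷ 1.639 = 25370.3478

25370.3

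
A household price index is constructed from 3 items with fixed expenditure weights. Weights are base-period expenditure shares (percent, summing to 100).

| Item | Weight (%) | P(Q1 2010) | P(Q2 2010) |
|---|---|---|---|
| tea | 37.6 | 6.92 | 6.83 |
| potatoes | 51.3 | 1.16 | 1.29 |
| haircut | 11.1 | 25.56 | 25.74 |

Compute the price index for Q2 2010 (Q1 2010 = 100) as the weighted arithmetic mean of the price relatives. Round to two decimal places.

tea: 37.6 × (6.83/6.92) = 37.6 × 0.986994 = 37.1110
potatoes: 51.3 × (1.29/1.16) = 51.3 × 1.112069 = 57.0491
haircut: 11.1 × (25.74/25.56) = 11.1 × 1.007042 = 11.1782
Index = Σ wᵢ·(p₁ᵢ/p₀ᵢ) = 37.1110 + 57.0491 + 11.1782 = 105.3383

105.34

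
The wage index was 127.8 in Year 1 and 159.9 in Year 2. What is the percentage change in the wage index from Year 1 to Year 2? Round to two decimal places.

Change = (159.9 − 127.8) / 127.8 × 100
       = 32.1 / 127.8 × 100 = 25.1174%

25.12%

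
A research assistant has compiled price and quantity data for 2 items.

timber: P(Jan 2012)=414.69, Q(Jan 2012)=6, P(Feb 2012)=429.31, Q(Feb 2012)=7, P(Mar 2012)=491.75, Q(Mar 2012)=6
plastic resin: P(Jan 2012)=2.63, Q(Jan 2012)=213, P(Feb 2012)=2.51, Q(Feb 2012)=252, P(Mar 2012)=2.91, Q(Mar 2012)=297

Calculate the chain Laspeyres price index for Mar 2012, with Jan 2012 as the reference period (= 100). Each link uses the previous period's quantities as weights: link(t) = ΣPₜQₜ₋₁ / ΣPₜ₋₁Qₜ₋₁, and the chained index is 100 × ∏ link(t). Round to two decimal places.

Link Jan 2012→Feb 2012:
ΣP(Feb 2012)Q(Jan 2012) = 429.31×6 + 2.51×213 = 2575.86 + 534.63 = 3110.49
ΣP(Jan 2012)Q(Jan 2012) = 414.69×6 + 2.63×213 = 2488.14 + 560.19 = 3048.33
link = 3110.49/3048.33 = 1.020391
Link Feb 2012→Mar 2012:
ΣP(Mar 2012)Q(Feb 2012) = 491.75×7 + 2.91×252 = 3442.25 + 733.32 = 4175.57
ΣP(Feb 2012)Q(Feb 2012) = 429.31×7 + 2.51×252 = 3005.17 + 632.52 = 3637.69
link = 4175.57/3637.69 = 1.147863
Chained index = 100 × 1.020391 × 1.147863 = 117.1270

117.13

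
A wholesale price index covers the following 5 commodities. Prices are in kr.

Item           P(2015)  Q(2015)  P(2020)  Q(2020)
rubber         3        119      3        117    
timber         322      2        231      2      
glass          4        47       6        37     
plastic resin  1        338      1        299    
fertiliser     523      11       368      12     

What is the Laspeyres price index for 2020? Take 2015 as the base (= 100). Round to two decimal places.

75.37

Laspeyres price index uses base-period quantities as weights.
ΣP(2020)·Q(2015) = 3×119 + 231×2 + 6×47 + 1×338 + 368×11 = 357 + 462 + 282 + 338 + 4048 = 5487
ΣP(2015)·Q(2015) = 3×119 + 322×2 + 4×47 + 1×338 + 523×11 = 357 + 644 + 188 + 338 + 5753 = 7280
Index = 5487 / 7280 × 100 = 75.3709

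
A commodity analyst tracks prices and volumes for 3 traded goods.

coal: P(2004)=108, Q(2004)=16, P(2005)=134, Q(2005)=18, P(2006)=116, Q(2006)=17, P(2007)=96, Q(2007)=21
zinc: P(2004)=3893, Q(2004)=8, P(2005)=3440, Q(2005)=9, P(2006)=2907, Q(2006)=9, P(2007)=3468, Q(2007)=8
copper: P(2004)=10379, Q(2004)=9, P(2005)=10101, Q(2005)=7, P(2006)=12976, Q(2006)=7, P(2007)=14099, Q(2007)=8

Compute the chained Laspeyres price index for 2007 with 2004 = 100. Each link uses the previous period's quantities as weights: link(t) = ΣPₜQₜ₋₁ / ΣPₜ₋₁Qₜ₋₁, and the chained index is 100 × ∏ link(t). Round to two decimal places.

120.79

Link 2004→2005:
ΣP(2005)Q(2004) = 134×16 + 3440×8 + 10101×9 = 2144 + 27520 + 90909 = 120573
ΣP(2004)Q(2004) = 108×16 + 3893×8 + 10379×9 = 1728 + 31144 + 93411 = 126283
link = 120573/126283 = 0.954784
Link 2005→2006:
ΣP(2006)Q(2005) = 116×18 + 2907×9 + 12976×7 = 2088 + 26163 + 90832 = 119083
ΣP(2005)Q(2005) = 134×18 + 3440×9 + 10101×7 = 2412 + 30960 + 70707 = 104079
link = 119083/104079 = 1.144160
Link 2006→2007:
ΣP(2007)Q(2006) = 96×17 + 3468×9 + 14099×7 = 1632 + 31212 + 98693 = 131537
ΣP(2006)Q(2006) = 116×17 + 2907×9 + 12976×7 = 1972 + 26163 + 90832 = 118967
link = 131537/118967 = 1.105660
Chained index = 100 × 0.954784 × 1.144160 × 1.105660 = 120.7851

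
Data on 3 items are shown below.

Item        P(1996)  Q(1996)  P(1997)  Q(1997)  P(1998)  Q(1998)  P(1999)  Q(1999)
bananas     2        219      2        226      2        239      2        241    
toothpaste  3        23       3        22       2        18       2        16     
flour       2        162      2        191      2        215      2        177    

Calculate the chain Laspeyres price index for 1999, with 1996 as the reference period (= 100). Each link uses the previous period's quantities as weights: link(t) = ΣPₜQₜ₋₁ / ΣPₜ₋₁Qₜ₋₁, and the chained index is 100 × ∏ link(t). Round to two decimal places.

97.56

Link 1996→1997:
ΣP(1997)Q(1996) = 2×219 + 3×23 + 2×162 = 438 + 69 + 324 = 831
ΣP(1996)Q(1996) = 2×219 + 3×23 + 2×162 = 438 + 69 + 324 = 831
link = 831/831 = 1.000000
Link 1997→1998:
ΣP(1998)Q(1997) = 2×226 + 2×22 + 2×191 = 452 + 44 + 382 = 878
ΣP(1997)Q(1997) = 2×226 + 3×22 + 2×191 = 452 + 66 + 382 = 900
link = 878/900 = 0.975556
Link 1998→1999:
ΣP(1999)Q(1998) = 2×239 + 2×18 + 2×215 = 478 + 36 + 430 = 944
ΣP(1998)Q(1998) = 2×239 + 2×18 + 2×215 = 478 + 36 + 430 = 944
link = 944/944 = 1.000000
Chained index = 100 × 1.000000 × 0.975556 × 1.000000 = 97.5556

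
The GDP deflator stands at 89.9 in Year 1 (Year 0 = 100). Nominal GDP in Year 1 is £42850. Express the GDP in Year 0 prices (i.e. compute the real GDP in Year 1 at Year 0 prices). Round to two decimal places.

47664.07

Real = Nominal ÷ (Index/100) = 42850 ÷ (89.9/100)
     = 42850 ÷ 0.899 = 47664.0712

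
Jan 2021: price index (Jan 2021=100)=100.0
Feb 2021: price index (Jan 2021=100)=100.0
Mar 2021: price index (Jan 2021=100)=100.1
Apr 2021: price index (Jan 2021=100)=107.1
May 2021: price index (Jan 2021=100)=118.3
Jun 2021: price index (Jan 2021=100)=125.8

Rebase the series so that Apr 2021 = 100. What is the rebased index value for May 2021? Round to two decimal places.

Rebased(May 2021) = 118.3 / 107.1 × 100 = 110.4575

110.46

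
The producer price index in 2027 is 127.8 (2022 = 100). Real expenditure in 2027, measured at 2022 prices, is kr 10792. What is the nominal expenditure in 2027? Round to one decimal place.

13792.2

Nominal = Real × (Index/100) = 10792 × (127.8/100)
        = 10792 × 1.278 = 13792.1760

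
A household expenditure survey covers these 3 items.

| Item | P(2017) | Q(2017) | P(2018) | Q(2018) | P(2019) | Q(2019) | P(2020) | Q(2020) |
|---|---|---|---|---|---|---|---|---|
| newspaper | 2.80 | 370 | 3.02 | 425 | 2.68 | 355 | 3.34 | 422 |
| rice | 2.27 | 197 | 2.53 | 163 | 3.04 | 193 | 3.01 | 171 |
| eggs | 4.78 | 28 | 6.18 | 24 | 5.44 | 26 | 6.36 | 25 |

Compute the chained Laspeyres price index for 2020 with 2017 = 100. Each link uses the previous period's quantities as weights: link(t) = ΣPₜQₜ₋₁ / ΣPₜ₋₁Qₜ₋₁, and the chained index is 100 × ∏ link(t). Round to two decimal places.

121.79

Link 2017→2018:
ΣP(2018)Q(2017) = 3.02×370 + 2.53×197 + 6.18×28 = 1117.4 + 498.41 + 173.04 = 1788.85
ΣP(2017)Q(2017) = 2.80×370 + 2.27×197 + 4.78×28 = 1036 + 447.19 + 133.84 = 1617.03
link = 1788.85/1617.03 = 1.106257
Link 2018→2019:
ΣP(2019)Q(2018) = 2.68×425 + 3.04×163 + 5.44×24 = 1139 + 495.52 + 130.56 = 1765.08
ΣP(2018)Q(2018) = 3.02×425 + 2.53×163 + 6.18×24 = 1283.5 + 412.39 + 148.32 = 1844.21
link = 1765.08/1844.21 = 0.957093
Link 2019→2020:
ΣP(2020)Q(2019) = 3.34×355 + 3.01×193 + 6.36×26 = 1185.7 + 580.93 + 165.36 = 1931.99
ΣP(2019)Q(2019) = 2.68×355 + 3.04×193 + 5.44×26 = 951.4 + 586.72 + 141.44 = 1679.56
link = 1931.99/1679.56 = 1.150295
Chained index = 100 × 1.106257 × 0.957093 × 1.150295 = 121.7921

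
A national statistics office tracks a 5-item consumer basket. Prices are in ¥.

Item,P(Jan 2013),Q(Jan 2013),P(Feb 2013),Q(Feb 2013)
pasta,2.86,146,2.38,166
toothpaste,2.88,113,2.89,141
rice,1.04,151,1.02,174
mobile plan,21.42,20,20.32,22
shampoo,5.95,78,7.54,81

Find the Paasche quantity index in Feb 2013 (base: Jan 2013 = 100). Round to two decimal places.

Paasche quantity index uses current-period prices as weights.
ΣP(Feb 2013)·Q(Feb 2013) = 2.38×166 + 2.89×141 + 1.02×174 + 20.32×22 + 7.54×81 = 395.08 + 407.49 + 177.48 + 447.04 + 610.74 = 2037.83
ΣP(Feb 2013)·Q(Jan 2013) = 2.38×146 + 2.89×113 + 1.02×151 + 20.32×20 + 7.54×78 = 347.48 + 326.57 + 154.02 + 406.4 + 588.12 = 1822.59
Index = 2037.83 / 1822.59 × 100 = 111.8096

111.81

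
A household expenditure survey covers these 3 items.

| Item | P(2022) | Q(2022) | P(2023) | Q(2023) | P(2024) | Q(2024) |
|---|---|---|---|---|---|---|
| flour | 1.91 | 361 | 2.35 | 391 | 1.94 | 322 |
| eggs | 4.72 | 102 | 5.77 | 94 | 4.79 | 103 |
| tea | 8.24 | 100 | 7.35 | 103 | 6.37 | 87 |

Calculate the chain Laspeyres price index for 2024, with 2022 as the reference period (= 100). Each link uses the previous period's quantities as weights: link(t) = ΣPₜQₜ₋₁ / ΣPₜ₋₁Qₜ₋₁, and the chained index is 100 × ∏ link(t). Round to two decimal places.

91.53

Link 2022→2023:
ΣP(2023)Q(2022) = 2.35×361 + 5.77×102 + 7.35×100 = 848.35 + 588.54 + 735 = 2171.89
ΣP(2022)Q(2022) = 1.91×361 + 4.72×102 + 8.24×100 = 689.51 + 481.44 + 824 = 1994.95
link = 2171.89/1994.95 = 1.088694
Link 2023→2024:
ΣP(2024)Q(2023) = 1.94×391 + 4.79×94 + 6.37×103 = 758.54 + 450.26 + 656.11 = 1864.91
ΣP(2023)Q(2023) = 2.35×391 + 5.77×94 + 7.35×103 = 918.85 + 542.38 + 757.05 = 2218.28
link = 1864.91/2218.28 = 0.840701
Chained index = 100 × 1.088694 × 0.840701 = 91.5266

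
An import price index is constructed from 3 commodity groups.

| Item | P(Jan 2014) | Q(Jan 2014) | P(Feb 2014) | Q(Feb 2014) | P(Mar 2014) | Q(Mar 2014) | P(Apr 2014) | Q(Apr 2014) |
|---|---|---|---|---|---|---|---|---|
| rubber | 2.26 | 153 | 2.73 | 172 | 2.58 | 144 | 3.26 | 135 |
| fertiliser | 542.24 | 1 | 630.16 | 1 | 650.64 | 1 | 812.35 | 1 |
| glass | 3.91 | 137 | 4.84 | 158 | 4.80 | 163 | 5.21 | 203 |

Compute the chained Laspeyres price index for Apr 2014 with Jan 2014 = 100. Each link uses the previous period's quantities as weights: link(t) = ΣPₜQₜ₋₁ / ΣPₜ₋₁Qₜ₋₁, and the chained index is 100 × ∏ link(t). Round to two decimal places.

141.03

Link Jan 2014→Feb 2014:
ΣP(Feb 2014)Q(Jan 2014) = 2.73×153 + 630.16×1 + 4.84×137 = 417.69 + 630.16 + 663.08 = 1710.93
ΣP(Jan 2014)Q(Jan 2014) = 2.26×153 + 542.24×1 + 3.91×137 = 345.78 + 542.24 + 535.67 = 1423.69
link = 1710.93/1423.69 = 1.201757
Link Feb 2014→Mar 2014:
ΣP(Mar 2014)Q(Feb 2014) = 2.58×172 + 650.64×1 + 4.80×158 = 443.76 + 650.64 + 758.4 = 1852.8
ΣP(Feb 2014)Q(Feb 2014) = 2.73×172 + 630.16×1 + 4.84×158 = 469.56 + 630.16 + 764.72 = 1864.44
link = 1852.8/1864.44 = 0.993757
Link Mar 2014→Apr 2014:
ΣP(Apr 2014)Q(Mar 2014) = 3.26×144 + 812.35×1 + 5.21×163 = 469.44 + 812.35 + 849.23 = 2131.02
ΣP(Mar 2014)Q(Mar 2014) = 2.58×144 + 650.64×1 + 4.80×163 = 371.52 + 650.64 + 782.4 = 1804.56
link = 2131.02/1804.56 = 1.180908
Chained index = 100 × 1.201757 × 0.993757 × 1.180908 = 141.0305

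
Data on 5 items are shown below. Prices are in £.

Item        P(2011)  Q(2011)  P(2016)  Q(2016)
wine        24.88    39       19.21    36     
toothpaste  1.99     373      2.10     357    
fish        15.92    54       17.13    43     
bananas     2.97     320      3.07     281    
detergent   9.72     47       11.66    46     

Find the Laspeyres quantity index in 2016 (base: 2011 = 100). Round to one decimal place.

89.8

Laspeyres quantity index uses base-period prices as weights.
ΣP(2011)·Q(2016) = 24.88×36 + 1.99×357 + 15.92×43 + 2.97×281 + 9.72×46 = 895.68 + 710.43 + 684.56 + 834.57 + 447.12 = 3572.36
ΣP(2011)·Q(2011) = 24.88×39 + 1.99×373 + 15.92×54 + 2.97×320 + 9.72×47 = 970.32 + 742.27 + 859.68 + 950.4 + 456.84 = 3979.51
Index = 3572.36 / 3979.51 × 100 = 89.7688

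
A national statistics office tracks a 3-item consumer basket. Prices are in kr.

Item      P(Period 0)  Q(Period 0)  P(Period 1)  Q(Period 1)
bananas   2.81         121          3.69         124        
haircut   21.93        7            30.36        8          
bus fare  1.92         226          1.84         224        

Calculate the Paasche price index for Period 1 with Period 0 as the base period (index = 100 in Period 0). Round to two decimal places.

Paasche price index uses current-period quantities as weights.
ΣP(Period 1)·Q(Period 1) = 3.69×124 + 30.36×8 + 1.84×224 = 457.56 + 242.88 + 412.16 = 1112.6
ΣP(Period 0)·Q(Period 1) = 2.81×124 + 21.93×8 + 1.92×224 = 348.44 + 175.44 + 430.08 = 953.96
Index = 1112.6 / 953.96 × 100 = 116.6296

116.63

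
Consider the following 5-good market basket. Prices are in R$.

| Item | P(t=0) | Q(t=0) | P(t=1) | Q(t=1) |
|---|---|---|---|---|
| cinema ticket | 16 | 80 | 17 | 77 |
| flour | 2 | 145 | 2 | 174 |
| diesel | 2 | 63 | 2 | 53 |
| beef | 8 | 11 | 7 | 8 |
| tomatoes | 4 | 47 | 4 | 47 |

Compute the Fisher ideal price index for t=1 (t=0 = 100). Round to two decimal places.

103.53

Laspeyres component (base-period weights):
ΣP(t=1)Q(t=0) = 17×80 + 2×145 + 2×63 + 7×11 + 4×47 = 1360 + 290 + 126 + 77 + 188 = 2041
ΣP(t=0)Q(t=0) = 16×80 + 2×145 + 2×63 + 8×11 + 4×47 = 1280 + 290 + 126 + 88 + 188 = 1972
L = 2041 / 1972 × 100 = 103.4990
Paasche component (current-period weights):
ΣP(t=1)Q(t=1) = 17×77 + 2×174 + 2×53 + 7×8 + 4×47 = 1309 + 348 + 106 + 56 + 188 = 2007
ΣP(t=0)Q(t=1) = 16×77 + 2×174 + 2×53 + 8×8 + 4×47 = 1232 + 348 + 106 + 64 + 188 = 1938
P = 2007 / 1938 × 100 = 103.5604
Fisher = √(L × P) = √(103.4990 × 103.5604) = 103.5297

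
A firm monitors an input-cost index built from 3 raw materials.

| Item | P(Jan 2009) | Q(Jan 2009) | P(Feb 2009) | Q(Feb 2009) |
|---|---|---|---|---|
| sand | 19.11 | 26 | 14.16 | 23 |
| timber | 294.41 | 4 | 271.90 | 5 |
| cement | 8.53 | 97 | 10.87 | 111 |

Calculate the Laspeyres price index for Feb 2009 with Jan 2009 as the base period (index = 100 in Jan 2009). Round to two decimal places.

Laspeyres price index uses base-period quantities as weights.
ΣP(Feb 2009)·Q(Jan 2009) = 14.16×26 + 271.90×4 + 10.87×97 = 368.16 + 1087.6 + 1054.39 = 2510.15
ΣP(Jan 2009)·Q(Jan 2009) = 19.11×26 + 294.41×4 + 8.53×97 = 496.86 + 1177.64 + 827.41 = 2501.91
Index = 2510.15 / 2501.91 × 100 = 100.3293

100.33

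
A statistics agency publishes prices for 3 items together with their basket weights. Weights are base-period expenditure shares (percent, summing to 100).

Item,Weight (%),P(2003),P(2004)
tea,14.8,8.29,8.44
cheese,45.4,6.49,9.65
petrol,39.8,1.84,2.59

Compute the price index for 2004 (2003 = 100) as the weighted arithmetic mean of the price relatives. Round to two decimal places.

tea: 14.8 × (8.44/8.29) = 14.8 × 1.018094 = 15.0678
cheese: 45.4 × (9.65/6.49) = 45.4 × 1.486903 = 67.5054
petrol: 39.8 × (2.59/1.84) = 39.8 × 1.407609 = 56.0228
Index = Σ wᵢ·(p₁ᵢ/p₀ᵢ) = 15.0678 + 67.5054 + 56.0228 = 138.5960

138.60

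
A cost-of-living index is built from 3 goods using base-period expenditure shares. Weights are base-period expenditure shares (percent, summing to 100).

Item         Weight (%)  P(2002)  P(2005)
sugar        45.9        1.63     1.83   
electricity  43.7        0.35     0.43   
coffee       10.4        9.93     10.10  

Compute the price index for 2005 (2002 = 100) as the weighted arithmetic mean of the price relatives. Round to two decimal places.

sugar: 45.9 × (1.83/1.63) = 45.9 × 1.122699 = 51.5319
electricity: 43.7 × (0.43/0.35) = 43.7 × 1.228571 = 53.6886
coffee: 10.4 × (10.10/9.93) = 10.4 × 1.017120 = 10.5780
Index = Σ wᵢ·(p₁ᵢ/p₀ᵢ) = 51.5319 + 53.6886 + 10.5780 = 115.7985

115.80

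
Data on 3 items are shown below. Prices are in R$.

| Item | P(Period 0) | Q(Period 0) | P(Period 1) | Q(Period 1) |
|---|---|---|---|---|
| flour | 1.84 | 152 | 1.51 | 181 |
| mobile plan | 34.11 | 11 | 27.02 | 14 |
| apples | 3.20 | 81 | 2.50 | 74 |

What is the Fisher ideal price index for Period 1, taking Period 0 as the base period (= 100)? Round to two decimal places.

Laspeyres component (base-period weights):
ΣP(Period 1)Q(Period 0) = 1.51×152 + 27.02×11 + 2.50×81 = 229.52 + 297.22 + 202.5 = 729.24
ΣP(Period 0)Q(Period 0) = 1.84×152 + 34.11×11 + 3.20×81 = 279.68 + 375.21 + 259.2 = 914.09
L = 729.24 / 914.09 × 100 = 79.7777
Paasche component (current-period weights):
ΣP(Period 1)Q(Period 1) = 1.51×181 + 27.02×14 + 2.50×74 = 273.31 + 378.28 + 185 = 836.59
ΣP(Period 0)Q(Period 1) = 1.84×181 + 34.11×14 + 3.20×74 = 333.04 + 477.54 + 236.8 = 1047.38
P = 836.59 / 1047.38 × 100 = 79.8745
Fisher = √(L × P) = √(79.7777 × 79.8745) = 79.8261

79.83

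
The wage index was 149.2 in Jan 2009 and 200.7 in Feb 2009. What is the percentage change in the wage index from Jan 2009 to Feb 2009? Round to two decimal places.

Change = (200.7 − 149.2) / 149.2 × 100
       = 51.5 / 149.2 × 100 = 34.5174%

34.52%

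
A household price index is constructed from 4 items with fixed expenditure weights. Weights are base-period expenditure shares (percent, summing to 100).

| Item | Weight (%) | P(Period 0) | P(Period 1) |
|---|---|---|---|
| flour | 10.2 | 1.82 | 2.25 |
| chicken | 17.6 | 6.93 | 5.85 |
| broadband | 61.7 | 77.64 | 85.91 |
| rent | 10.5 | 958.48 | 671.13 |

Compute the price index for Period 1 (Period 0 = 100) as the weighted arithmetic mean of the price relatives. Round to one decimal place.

103.1

flour: 10.2 × (2.25/1.82) = 10.2 × 1.236264 = 12.6099
chicken: 17.6 × (5.85/6.93) = 17.6 × 0.844156 = 14.8571
broadband: 61.7 × (85.91/77.64) = 61.7 × 1.106517 = 68.2721
rent: 10.5 × (671.13/958.48) = 10.5 × 0.700202 = 7.3521
Index = Σ wᵢ·(p₁ᵢ/p₀ᵢ) = 12.6099 + 14.8571 + 68.2721 + 7.3521 = 103.0913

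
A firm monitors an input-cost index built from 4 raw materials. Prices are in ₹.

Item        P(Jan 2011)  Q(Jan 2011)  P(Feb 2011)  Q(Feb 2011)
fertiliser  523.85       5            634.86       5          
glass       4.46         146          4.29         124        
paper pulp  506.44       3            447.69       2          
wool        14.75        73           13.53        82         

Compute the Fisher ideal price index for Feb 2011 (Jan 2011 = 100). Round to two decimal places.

Laspeyres component (base-period weights):
ΣP(Feb 2011)Q(Jan 2011) = 634.86×5 + 4.29×146 + 447.69×3 + 13.53×73 = 3174.3 + 626.34 + 1343.07 + 987.69 = 6131.4
ΣP(Jan 2011)Q(Jan 2011) = 523.85×5 + 4.46×146 + 506.44×3 + 14.75×73 = 2619.25 + 651.16 + 1519.32 + 1076.75 = 5866.48
L = 6131.4 / 5866.48 × 100 = 104.5158
Paasche component (current-period weights):
ΣP(Feb 2011)Q(Feb 2011) = 634.86×5 + 4.29×124 + 447.69×2 + 13.53×82 = 3174.3 + 531.96 + 895.38 + 1109.46 = 5711.1
ΣP(Jan 2011)Q(Feb 2011) = 523.85×5 + 4.46×124 + 506.44×2 + 14.75×82 = 2619.25 + 553.04 + 1012.88 + 1209.5 = 5394.67
P = 5711.1 / 5394.67 × 100 = 105.8656
Fisher = √(L × P) = √(104.5158 × 105.8656) = 105.1885

105.19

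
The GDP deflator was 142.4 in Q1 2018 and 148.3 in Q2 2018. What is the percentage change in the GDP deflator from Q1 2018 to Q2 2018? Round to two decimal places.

4.14%

Change = (148.3 − 142.4) / 142.4 × 100
       = 5.9 / 142.4 × 100 = 4.1433%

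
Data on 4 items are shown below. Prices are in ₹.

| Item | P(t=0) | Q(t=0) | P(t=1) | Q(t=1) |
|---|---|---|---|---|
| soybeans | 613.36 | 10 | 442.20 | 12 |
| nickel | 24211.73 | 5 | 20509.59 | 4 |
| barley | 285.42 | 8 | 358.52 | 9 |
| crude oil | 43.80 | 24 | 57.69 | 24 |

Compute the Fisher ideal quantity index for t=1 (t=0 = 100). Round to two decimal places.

Laspeyres component (base-period weights):
ΣP(t=0)Q(t=1) = 613.36×12 + 24211.73×4 + 285.42×9 + 43.80×24 = 7360.32 + 96846.92 + 2568.78 + 1051.2 = 107827.22
ΣP(t=0)Q(t=0) = 613.36×10 + 24211.73×5 + 285.42×8 + 43.80×24 = 6133.6 + 121058.65 + 2283.36 + 1051.2 = 130526.81
L = 107827.22 / 130526.81 × 100 = 82.6093
Paasche component (current-period weights):
ΣP(t=1)Q(t=1) = 442.20×12 + 20509.59×4 + 358.52×9 + 57.69×24 = 5306.4 + 82038.36 + 3226.68 + 1384.56 = 91956
ΣP(t=1)Q(t=0) = 442.20×10 + 20509.59×5 + 358.52×8 + 57.69×24 = 4422 + 102547.95 + 2868.16 + 1384.56 = 111222.67
P = 91956 / 111222.67 × 100 = 82.6774
Fisher = √(L × P) = √(82.6093 × 82.6774) = 82.6433

82.64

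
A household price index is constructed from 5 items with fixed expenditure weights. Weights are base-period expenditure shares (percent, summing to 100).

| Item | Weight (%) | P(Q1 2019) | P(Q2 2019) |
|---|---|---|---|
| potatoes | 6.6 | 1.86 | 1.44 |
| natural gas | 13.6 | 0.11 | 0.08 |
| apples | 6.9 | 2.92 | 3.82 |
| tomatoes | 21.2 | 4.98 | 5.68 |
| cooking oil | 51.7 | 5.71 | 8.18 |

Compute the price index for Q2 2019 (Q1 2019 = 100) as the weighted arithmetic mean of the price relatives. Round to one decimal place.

122.3

potatoes: 6.6 × (1.44/1.86) = 6.6 × 0.774194 = 5.1097
natural gas: 13.6 × (0.08/0.11) = 13.6 × 0.727273 = 9.8909
apples: 6.9 × (3.82/2.92) = 6.9 × 1.308219 = 9.0267
tomatoes: 21.2 × (5.68/4.98) = 21.2 × 1.140562 = 24.1799
cooking oil: 51.7 × (8.18/5.71) = 51.7 × 1.432574 = 74.0641
Index = Σ wᵢ·(p₁ᵢ/p₀ᵢ) = 5.1097 + 9.8909 + 9.0267 + 24.1799 + 74.0641 = 122.2713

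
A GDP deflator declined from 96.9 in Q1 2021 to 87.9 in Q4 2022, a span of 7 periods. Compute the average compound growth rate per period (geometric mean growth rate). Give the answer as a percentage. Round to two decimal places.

-1.38%

Growth factor = (87.9/96.9)^(1/7) = (0.907121)^(1/7) = 0.986171
Growth rate = 0.986171 − 1 = -0.013829 = -1.3829%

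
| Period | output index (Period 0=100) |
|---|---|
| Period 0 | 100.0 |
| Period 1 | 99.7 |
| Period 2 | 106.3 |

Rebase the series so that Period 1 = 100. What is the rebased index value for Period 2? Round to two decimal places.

Rebased(Period 2) = 106.3 / 99.7 × 100 = 106.6199

106.62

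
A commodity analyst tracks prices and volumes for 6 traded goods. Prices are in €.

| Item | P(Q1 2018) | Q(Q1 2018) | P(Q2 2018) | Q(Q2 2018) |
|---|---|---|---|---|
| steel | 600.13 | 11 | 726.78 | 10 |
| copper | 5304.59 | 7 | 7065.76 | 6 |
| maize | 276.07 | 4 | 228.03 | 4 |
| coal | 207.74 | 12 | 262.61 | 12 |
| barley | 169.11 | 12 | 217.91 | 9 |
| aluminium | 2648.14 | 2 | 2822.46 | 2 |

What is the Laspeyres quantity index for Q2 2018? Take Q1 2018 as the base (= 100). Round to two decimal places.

88.27

Laspeyres quantity index uses base-period prices as weights.
ΣP(Q1 2018)·Q(Q2 2018) = 600.13×10 + 5304.59×6 + 276.07×4 + 207.74×12 + 169.11×9 + 2648.14×2 = 6001.3 + 31827.54 + 1104.28 + 2492.88 + 1521.99 + 5296.28 = 48244.27
ΣP(Q1 2018)·Q(Q1 2018) = 600.13×11 + 5304.59×7 + 276.07×4 + 207.74×12 + 169.11×12 + 2648.14×2 = 6601.43 + 37132.13 + 1104.28 + 2492.88 + 2029.32 + 5296.28 = 54656.32
Index = 48244.27 / 54656.32 × 100 = 88.2684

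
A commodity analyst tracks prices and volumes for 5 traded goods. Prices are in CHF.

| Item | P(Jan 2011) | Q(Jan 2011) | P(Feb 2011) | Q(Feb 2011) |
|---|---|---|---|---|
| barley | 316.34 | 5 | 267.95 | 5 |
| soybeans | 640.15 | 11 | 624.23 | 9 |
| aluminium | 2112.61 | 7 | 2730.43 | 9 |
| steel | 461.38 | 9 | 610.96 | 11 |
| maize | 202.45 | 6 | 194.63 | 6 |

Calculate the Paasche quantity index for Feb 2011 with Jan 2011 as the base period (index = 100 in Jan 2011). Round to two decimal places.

Paasche quantity index uses current-period prices as weights.
ΣP(Feb 2011)·Q(Feb 2011) = 267.95×5 + 624.23×9 + 2730.43×9 + 610.96×11 + 194.63×6 = 1339.75 + 5618.07 + 24573.87 + 6720.56 + 1167.78 = 39420.03
ΣP(Feb 2011)·Q(Jan 2011) = 267.95×5 + 624.23×11 + 2730.43×7 + 610.96×9 + 194.63×6 = 1339.75 + 6866.53 + 19113.01 + 5498.64 + 1167.78 = 33985.71
Index = 39420.03 / 33985.71 × 100 = 115.9900

115.99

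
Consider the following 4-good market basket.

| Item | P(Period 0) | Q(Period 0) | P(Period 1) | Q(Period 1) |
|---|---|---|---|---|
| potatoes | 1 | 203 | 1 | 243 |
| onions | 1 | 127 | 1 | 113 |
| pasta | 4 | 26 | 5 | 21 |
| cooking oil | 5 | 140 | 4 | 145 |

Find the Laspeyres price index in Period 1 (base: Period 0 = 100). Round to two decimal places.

89.95

Laspeyres price index uses base-period quantities as weights.
ΣP(Period 1)·Q(Period 0) = 1×203 + 1×127 + 5×26 + 4×140 = 203 + 127 + 130 + 560 = 1020
ΣP(Period 0)·Q(Period 0) = 1×203 + 1×127 + 4×26 + 5×140 = 203 + 127 + 104 + 700 = 1134
Index = 1020 / 1134 × 100 = 89.9471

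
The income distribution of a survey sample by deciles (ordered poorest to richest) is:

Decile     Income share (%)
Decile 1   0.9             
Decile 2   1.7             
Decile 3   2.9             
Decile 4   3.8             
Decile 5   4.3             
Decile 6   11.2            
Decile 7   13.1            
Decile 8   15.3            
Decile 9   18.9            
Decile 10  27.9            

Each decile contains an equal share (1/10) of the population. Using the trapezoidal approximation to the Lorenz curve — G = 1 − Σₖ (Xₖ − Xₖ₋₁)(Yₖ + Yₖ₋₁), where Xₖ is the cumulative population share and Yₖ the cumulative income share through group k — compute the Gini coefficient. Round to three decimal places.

0.460

Cumulative income shares Yₖ: 0.0090, 0.0260, 0.0550, 0.0930, 0.1360, 0.2480, 0.3790, 0.5320, 0.7210, 1.0000
Σ (Xₖ−Xₖ₋₁)(Yₖ+Yₖ₋₁) = (1/10)(0.0090+0.0000) + (1/10)(0.0260+0.0090) + (1/10)(0.0550+0.0260) + (1/10)(0.0930+0.0550) + (1/10)(0.1360+0.0930) + (1/10)(0.2480+0.1360) + (1/10)(0.3790+0.2480) + (1/10)(0.5320+0.3790) + (1/10)(0.7210+0.5320) + (1/10)(1.0000+0.7210)
  = 0.0009 + 0.0035 + 0.0081 + 0.0148 + 0.0229 + 0.0384 + 0.0627 + 0.0911 + 0.1253 + 0.1721 = 0.5398
G = 1 − 0.5398 = 0.4602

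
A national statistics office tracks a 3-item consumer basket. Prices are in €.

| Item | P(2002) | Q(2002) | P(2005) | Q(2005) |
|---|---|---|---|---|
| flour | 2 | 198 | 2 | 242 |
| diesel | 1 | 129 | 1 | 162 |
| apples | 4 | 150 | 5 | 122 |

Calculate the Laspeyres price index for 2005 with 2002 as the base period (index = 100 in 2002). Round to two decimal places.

113.33

Laspeyres price index uses base-period quantities as weights.
ΣP(2005)·Q(2002) = 2×198 + 1×129 + 5×150 = 396 + 129 + 750 = 1275
ΣP(2002)·Q(2002) = 2×198 + 1×129 + 4×150 = 396 + 129 + 600 = 1125
Index = 1275 / 1125 × 100 = 113.3333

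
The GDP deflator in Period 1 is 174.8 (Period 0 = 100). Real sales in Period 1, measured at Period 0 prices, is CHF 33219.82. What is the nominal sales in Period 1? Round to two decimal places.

Nominal = Real × (Index/100) = 33219.82 × (174.8/100)
        = 33219.82 × 1.748 = 58068.2454

58068.25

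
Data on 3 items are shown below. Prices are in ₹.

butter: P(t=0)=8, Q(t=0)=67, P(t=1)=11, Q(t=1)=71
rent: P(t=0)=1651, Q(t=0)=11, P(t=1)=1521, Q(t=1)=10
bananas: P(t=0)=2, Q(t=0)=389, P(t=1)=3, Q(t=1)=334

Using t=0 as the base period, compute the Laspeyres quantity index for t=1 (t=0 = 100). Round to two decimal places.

91.12

Laspeyres quantity index uses base-period prices as weights.
ΣP(t=0)·Q(t=1) = 8×71 + 1651×10 + 2×334 = 568 + 16510 + 668 = 17746
ΣP(t=0)·Q(t=0) = 8×67 + 1651×11 + 2×389 = 536 + 18161 + 778 = 19475
Index = 17746 / 19475 × 100 = 91.1220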